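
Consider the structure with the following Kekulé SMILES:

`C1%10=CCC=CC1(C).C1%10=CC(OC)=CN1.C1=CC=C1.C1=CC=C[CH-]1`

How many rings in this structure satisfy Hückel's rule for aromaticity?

2

The SMILES encodes a six-membered carbon ring with two isolated C=C double bonds and two sp³ carbons; a five-membered ring of four carbons and one nitrogen bearing a hydrogen, with two C=C double bonds; a four-membered carbon ring with two alternating C=C double bonds; a five-membered all-carbon ring bearing a negative charge on one carbon, with two C=C double bonds.
The 6-membered ring has two sp³ carbons, so it is not fully conjugated — not aromatic (1,4-cyclohexadiene).
The 5-membered ring with one N–H is planar and fully conjugated; 2 ring double bonds (4 π electrons) plus a heteroatom lone pair (2) give 6 π electrons. That satisfies 4n+2 with n=1, so it is aromatic (pyrrole).
The 4-membered ring has only sp² ring atoms; a planar conformation would have a fully conjugated π system of 4 electrons. But 4 = 4(1), which is 4n not 4n+2, so it is not aromatic (cyclobutadiene) — cyclobutadiene is antiaromatic and distorts to a rectangle.
The 5-membered ring is planar and fully conjugated; 2 ring double bonds (4 π electrons) plus the carbanion lone pair (2) give 6 π electrons. That satisfies 4n+2 with n=1, so it is aromatic (cyclopentadienyl anion).
2 of the 4 rings are aromatic. Total: 2.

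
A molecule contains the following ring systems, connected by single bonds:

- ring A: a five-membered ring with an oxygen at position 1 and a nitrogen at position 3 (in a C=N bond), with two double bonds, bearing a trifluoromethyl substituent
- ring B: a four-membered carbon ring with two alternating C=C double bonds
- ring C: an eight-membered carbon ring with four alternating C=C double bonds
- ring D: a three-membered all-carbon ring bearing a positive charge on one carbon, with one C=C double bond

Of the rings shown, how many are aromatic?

Ring A is planar and fully conjugated; 2 ring double bonds (4 π electrons) plus a heteroatom lone pair (2) give 6 π electrons. 6 = 4(1)+2, so ring A is aromatic (oxazole).
Ring B has only sp² ring atoms; a planar conformation would have a fully conjugated π system of 4 electrons. But 4 = 4(1), which is 4n not 4n+2, so ring B is not aromatic (cyclobutadiene) — cyclobutadiene is antiaromatic and distorts to a rectangle.
Ring C has only sp² ring atoms; a planar conformation would have a fully conjugated π system of 8 electrons. But 8 = 4(2), which is 4n not 4n+2, so ring C is not aromatic (cyclooctatetraene) — cyclooctatetraene distorts into a non-planar tub to avoid antiaromaticity.
Ring D is planar and fully conjugated; 1 ring double bond (2 π electrons) plus the carbocation's empty p orbital (0, but keeps the ring conjugated) give 2 π electrons. Since 2 = 4n+2 (n=0), ring D is aromatic (cyclopropenyl cation).
Aromatic: A, D. Total: 2.

2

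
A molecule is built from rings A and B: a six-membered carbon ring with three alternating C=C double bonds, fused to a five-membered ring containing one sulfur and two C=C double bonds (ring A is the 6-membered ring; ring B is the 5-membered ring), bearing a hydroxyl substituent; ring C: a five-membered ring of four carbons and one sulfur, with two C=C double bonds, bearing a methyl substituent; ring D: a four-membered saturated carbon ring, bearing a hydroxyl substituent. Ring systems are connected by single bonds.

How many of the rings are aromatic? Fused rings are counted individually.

3

Rings A and B form a fused bicyclic system (with one sulfur) with 9 sp² atoms and 10 π electrons from ring double bonds plus a heteroatom lone pair. 10 = 4(2)+2, so the system is aromatic and both rings count as aromatic (benzothiophene).
Ring C has a continuous p-orbital overlap around the ring; 2 ring double bonds (4 π electrons) plus a heteroatom lone pair (2) give 6 π electrons. 6 = 4(1)+2, so ring C is aromatic (thiophene).
Ring D has only sp³ atoms, so it is not fully conjugated — not aromatic (cyclobutane).
Aromatic: A, B, C. Total: 3.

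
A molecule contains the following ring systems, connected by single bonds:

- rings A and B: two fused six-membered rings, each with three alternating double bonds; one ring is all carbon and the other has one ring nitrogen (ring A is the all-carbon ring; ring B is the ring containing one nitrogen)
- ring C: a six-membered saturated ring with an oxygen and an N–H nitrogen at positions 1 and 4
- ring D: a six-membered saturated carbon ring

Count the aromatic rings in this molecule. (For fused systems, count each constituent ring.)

2

Rings A and B form a fused bicyclic system (with one nitrogen) with 10 sp² atoms and 10 π electrons from ring double bonds. 10 = 4(2)+2, so the system is aromatic and both rings count as aromatic (quinoline).
Ring C has only sp³ atoms, so it is not fully conjugated — not aromatic (morpholine).
Ring D has only sp³ atoms, so it is not fully conjugated — not aromatic (cyclohexane).
Aromatic: A, B. Total: 2.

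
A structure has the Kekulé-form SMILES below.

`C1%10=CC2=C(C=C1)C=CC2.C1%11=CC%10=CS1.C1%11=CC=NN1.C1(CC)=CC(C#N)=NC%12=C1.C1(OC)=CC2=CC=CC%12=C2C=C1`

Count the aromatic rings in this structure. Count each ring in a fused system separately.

6

The SMILES encodes a six-membered carbon ring with three alternating C=C double bonds, fused to a five-membered carbon ring containing one C=C double bond and one sp³ carbon; a five-membered ring of four carbons and one sulfur, with two C=C double bonds; a five-membered ring with two adjacent nitrogens (one bearing H, one in a double bond) and two double bonds; a six-membered ring of five carbons and one nitrogen with three alternating double bonds; two fused six-membered carbon rings, each with three alternating C=C double bonds.
The 6-membered ring is fully conjugated (every ring atom contributes a p orbital); 3 ring double bonds give 6 π electrons. That satisfies 4n+2 with n=1, so it is aromatic (benzene ring).
The 5-membered ring has one sp³ carbon, so it is not fully conjugated — not aromatic (cyclopentene ring).
The 5-membered ring with one sulfur is planar and fully conjugated; 2 ring double bonds (4 π electrons) plus a heteroatom lone pair (2) give 6 π electrons. Since 6 = 4n+2 (n=1), it is aromatic (thiophene).
The 5-membered ring with two adjacent nitrogens (one N–H, one =N–) is planar and fully conjugated; 2 ring double bonds (4 π electrons) plus a heteroatom lone pair (2) give 6 π electrons. Since 6 = 4n+2 (n=1), it is aromatic (pyrazole).
The 6-membered ring with one nitrogen is fully conjugated (every ring atom contributes a p orbital); 3 ring double bonds give 6 π electrons. Since 6 = 4n+2 (n=1), it is aromatic (pyridine).
The fused 6/6-membered bicyclic is a single π system with 10 sp² atoms and 10 π electrons from ring double bonds. 10 = 4(2)+2, so the system is aromatic and both rings count as aromatic (naphthalene).
6 of the 7 rings are aromatic. Total: 6.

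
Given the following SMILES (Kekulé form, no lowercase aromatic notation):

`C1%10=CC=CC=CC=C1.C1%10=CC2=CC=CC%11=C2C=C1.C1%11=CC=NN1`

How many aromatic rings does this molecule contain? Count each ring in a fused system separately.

3

The SMILES encodes an eight-membered carbon ring with four alternating C=C double bonds; two fused six-membered carbon rings, each with three alternating C=C double bonds; a five-membered ring with two adjacent nitrogens (one bearing H, one in a double bond) and two double bonds.
The 8-membered ring has only sp² ring atoms; a planar conformation would have a fully conjugated π system of 8 electrons. But 8 = 4(2), which is 4n not 4n+2, so it is not aromatic (cyclooctatetraene) — cyclooctatetraene distorts into a non-planar tub to avoid antiaromaticity.
The fused 6/6-membered bicyclic is a single π system with 10 sp² atoms and 10 π electrons from ring double bonds. 10 = 4(2)+2, so the system is aromatic and both rings count as aromatic (naphthalene).
The 5-membered ring with two adjacent nitrogens (one N–H, one =N–) is planar and fully conjugated; 2 ring double bonds (4 π electrons) plus a heteroatom lone pair (2) give 6 π electrons. 6 = 4(1)+2, so it is aromatic (pyrazole).
3 of the 4 rings are aromatic. Total: 3.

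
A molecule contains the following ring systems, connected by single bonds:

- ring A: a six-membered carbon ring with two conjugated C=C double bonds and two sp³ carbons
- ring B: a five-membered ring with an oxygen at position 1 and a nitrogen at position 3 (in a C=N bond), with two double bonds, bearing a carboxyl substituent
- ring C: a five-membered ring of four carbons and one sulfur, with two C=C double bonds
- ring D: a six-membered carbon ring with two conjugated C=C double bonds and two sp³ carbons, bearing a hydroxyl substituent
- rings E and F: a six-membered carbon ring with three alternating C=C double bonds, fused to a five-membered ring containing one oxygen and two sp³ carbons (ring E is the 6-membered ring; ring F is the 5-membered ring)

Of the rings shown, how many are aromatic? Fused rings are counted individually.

Ring A has two sp³ carbons, so it is not fully conjugated — not aromatic (1,3-cyclohexadiene).
Ring B is fully conjugated (every ring atom contributes a p orbital); 2 ring double bonds (4 π electrons) plus a heteroatom lone pair (2) give 6 π electrons. Since 6 = 4n+2 (n=1), ring B is aromatic (oxazole).
Ring C has a continuous p-orbital overlap around the ring; 2 ring double bonds (4 π electrons) plus a heteroatom lone pair (2) give 6 π electrons. That satisfies 4n+2 with n=1, so ring C is aromatic (thiophene).
Ring D has two sp³ carbons, so it is not fully conjugated — not aromatic (1,3-cyclohexadiene).
Ring E has a continuous p-orbital overlap around the ring; 3 ring double bonds give 6 π electrons. Since 6 = 4n+2 (n=1), ring E is aromatic (benzene ring).
Ring F has two sp³ carbons, so it is not fully conjugated — not aromatic (oxolane ring).
Aromatic: B, C, E. Total: 3.

3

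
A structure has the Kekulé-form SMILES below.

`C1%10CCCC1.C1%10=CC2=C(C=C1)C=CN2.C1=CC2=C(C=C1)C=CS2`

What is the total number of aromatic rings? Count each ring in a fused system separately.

The SMILES encodes a five-membered saturated carbon ring; a six-membered carbon ring with three alternating C=C double bonds, fused to a five-membered ring containing one N–H nitrogen and two C=C double bonds; a six-membered carbon ring with three alternating C=C double bonds, fused to a five-membered ring containing one sulfur and two C=C double bonds.
The 5-membered ring has only sp³ atoms, so it is not fully conjugated — not aromatic (cyclopentane).
The fused 6/5-membered bicyclic (with one N–H) is a single π system with 9 sp² atoms and 10 π electrons from ring double bonds plus a heteroatom lone pair. 10 = 4(2)+2, so the system is aromatic and both rings count as aromatic (indole).
The fused 6/5-membered bicyclic (with one sulfur) is a single π system with 9 sp² atoms and 10 π electrons from ring double bonds plus a heteroatom lone pair. 10 = 4(2)+2, so the system is aromatic and both rings count as aromatic (benzothiophene).
4 of the 5 rings are aromatic. Total: 4.

4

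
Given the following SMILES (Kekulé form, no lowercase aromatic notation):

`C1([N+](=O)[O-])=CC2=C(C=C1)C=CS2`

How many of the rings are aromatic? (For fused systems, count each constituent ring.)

The SMILES encodes a six-membered carbon ring with three alternating C=C double bonds, fused to a five-membered ring containing one sulfur and two C=C double bonds.
The fused 6/5-membered bicyclic (with one sulfur) is a single π system with 9 sp² atoms and 10 π electrons from ring double bonds plus a heteroatom lone pair. 10 = 4(2)+2, so the system is aromatic and both rings count as aromatic (benzothiophene).
2 of the 2 rings are aromatic. Total: 2.

2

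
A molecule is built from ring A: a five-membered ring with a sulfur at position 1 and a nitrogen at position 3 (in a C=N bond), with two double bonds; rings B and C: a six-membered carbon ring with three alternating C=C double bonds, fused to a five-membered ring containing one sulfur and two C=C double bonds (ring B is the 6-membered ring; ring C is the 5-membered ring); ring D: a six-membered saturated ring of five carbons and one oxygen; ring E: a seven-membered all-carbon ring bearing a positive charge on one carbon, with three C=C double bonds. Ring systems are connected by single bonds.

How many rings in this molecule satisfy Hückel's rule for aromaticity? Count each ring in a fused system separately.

Ring A is planar and fully conjugated; 2 ring double bonds (4 π electrons) plus a heteroatom lone pair (2) give 6 π electrons. 6 = 4(1)+2, so ring A is aromatic (thiazole).
Rings B and C form a fused bicyclic system (with one sulfur) with 9 sp² atoms and 10 π electrons from ring double bonds plus a heteroatom lone pair. 10 = 4(2)+2, so the system is aromatic and both rings count as aromatic (benzothiophene).
Ring D has only sp³ atoms, so it is not fully conjugated — not aromatic (tetrahydropyran).
Ring E is fully conjugated (every ring atom contributes a p orbital); 3 ring double bonds (6 π electrons) plus the carbocation's empty p orbital (0, but keeps the ring conjugated) give 6 π electrons. 6 = 4(1)+2, so ring E is aromatic (tropylium cation).
Aromatic: A, B, C, E. Total: 4.

4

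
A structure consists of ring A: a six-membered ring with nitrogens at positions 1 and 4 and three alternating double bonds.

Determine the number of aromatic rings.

Ring A is fully conjugated (every ring atom contributes a p orbital); 3 ring double bonds give 6 π electrons. 6 = 4(1)+2, so ring A is aromatic (pyrazine).

1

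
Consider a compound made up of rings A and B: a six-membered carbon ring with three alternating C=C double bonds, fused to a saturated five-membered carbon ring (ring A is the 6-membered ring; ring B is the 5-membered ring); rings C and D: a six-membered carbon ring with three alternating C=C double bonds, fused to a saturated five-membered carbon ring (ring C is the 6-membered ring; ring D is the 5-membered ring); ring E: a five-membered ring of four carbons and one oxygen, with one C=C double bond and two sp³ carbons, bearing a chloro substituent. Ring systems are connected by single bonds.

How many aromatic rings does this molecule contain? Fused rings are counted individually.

Ring A has a continuous p-orbital overlap around the ring; 3 ring double bonds give 6 π electrons. Since 6 = 4n+2 (n=1), ring A is aromatic (benzene ring).
Ring B has three sp³ carbons, so it is not fully conjugated — not aromatic (cyclopentane ring).
Ring C is fully conjugated (every ring atom contributes a p orbital); 3 ring double bonds give 6 π electrons. Since 6 = 4n+2 (n=1), ring C is aromatic (benzene ring).
Ring D has three sp³ carbons, so it is not fully conjugated — not aromatic (cyclopentane ring).
Ring E has two sp³ carbons, so it is not fully conjugated — not aromatic (2,3-dihydrofuran).
Aromatic: A, C. Total: 2.

2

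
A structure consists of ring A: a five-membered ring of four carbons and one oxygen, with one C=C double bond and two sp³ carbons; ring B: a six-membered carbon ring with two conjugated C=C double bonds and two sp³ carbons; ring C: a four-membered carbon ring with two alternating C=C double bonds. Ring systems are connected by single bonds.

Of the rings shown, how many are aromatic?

Ring A has two sp³ carbons, so it is not fully conjugated — not aromatic (2,3-dihydrofuran).
Ring B has two sp³ carbons, so it is not fully conjugated — not aromatic (1,3-cyclohexadiene).
Ring C has only sp² ring atoms; a planar conformation would have a fully conjugated π system of 4 electrons. But 4 = 4(1), which is 4n not 4n+2, so ring C is not aromatic (cyclobutadiene) — cyclobutadiene is antiaromatic and distorts to a rectangle.
No ring is aromatic. Total: 0.

0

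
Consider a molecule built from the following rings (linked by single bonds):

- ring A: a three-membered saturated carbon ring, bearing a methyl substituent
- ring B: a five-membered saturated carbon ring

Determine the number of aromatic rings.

Ring A has only sp³ atoms, so it is not fully conjugated — not aromatic (cyclopropane).
Ring B has only sp³ atoms, so it is not fully conjugated — not aromatic (cyclopentane).
No ring is aromatic. Total: 0.

0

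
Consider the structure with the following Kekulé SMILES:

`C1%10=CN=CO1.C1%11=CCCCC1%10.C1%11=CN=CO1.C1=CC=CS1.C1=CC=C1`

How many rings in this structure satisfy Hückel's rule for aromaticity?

3

The SMILES encodes a five-membered ring with an oxygen at position 1 and a nitrogen at position 3 (in a C=N bond), with two double bonds; a six-membered carbon ring with one C=C double bond; a five-membered ring with an oxygen at position 1 and a nitrogen at position 3 (in a C=N bond), with two double bonds; a five-membered ring of four carbons and one sulfur, with two C=C double bonds; a four-membered carbon ring with two alternating C=C double bonds.
The 5-membered ring with one oxygen and one =N– has a continuous p-orbital overlap around the ring; 2 ring double bonds (4 π electrons) plus a heteroatom lone pair (2) give 6 π electrons. Since 6 = 4n+2 (n=1), it is aromatic (oxazole).
The 6-membered ring has four sp³ carbons, so it is not fully conjugated — not aromatic (cyclohexene).
The second 5-membered ring with one oxygen and one =N– is fully conjugated (every ring atom contributes a p orbital); 2 ring double bonds (4 π electrons) plus a heteroatom lone pair (2) give 6 π electrons. 6 = 4(1)+2, so it is aromatic (oxazole).
The 5-membered ring with one sulfur is fully conjugated (every ring atom contributes a p orbital); 2 ring double bonds (4 π electrons) plus a heteroatom lone pair (2) give 6 π electrons. That satisfies 4n+2 with n=1, so it is aromatic (thiophene).
The 4-membered ring has only sp² ring atoms; a planar conformation would have a fully conjugated π system of 4 electrons. But 4 = 4(1), which is 4n not 4n+2, so it is not aromatic (cyclobutadiene) — cyclobutadiene is antiaromatic and distorts to a rectangle.
3 of the 5 rings are aromatic. Total: 3.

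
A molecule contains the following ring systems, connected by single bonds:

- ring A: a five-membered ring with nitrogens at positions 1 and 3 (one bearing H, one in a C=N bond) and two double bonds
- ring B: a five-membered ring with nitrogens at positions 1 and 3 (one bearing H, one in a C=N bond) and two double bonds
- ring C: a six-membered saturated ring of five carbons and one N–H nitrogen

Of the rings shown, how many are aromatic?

Ring A has a continuous p-orbital overlap around the ring; 2 ring double bonds (4 π electrons) plus a heteroatom lone pair (2) give 6 π electrons. 6 = 4(1)+2, so ring A is aromatic (imidazole).
Ring B has a continuous p-orbital overlap around the ring; 2 ring double bonds (4 π electrons) plus a heteroatom lone pair (2) give 6 π electrons. That satisfies 4n+2 with n=1, so ring B is aromatic (imidazole).
Ring C has only sp³ atoms, so it is not fully conjugated — not aromatic (piperidine).
Aromatic: A, B. Total: 2.

2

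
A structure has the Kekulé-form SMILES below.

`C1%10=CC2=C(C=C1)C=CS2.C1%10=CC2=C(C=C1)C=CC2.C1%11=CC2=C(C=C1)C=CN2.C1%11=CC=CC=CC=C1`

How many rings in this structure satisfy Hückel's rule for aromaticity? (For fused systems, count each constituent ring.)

The SMILES encodes a six-membered carbon ring with three alternating C=C double bonds, fused to a five-membered ring containing one sulfur and two C=C double bonds; a six-membered carbon ring with three alternating C=C double bonds, fused to a five-membered carbon ring containing one C=C double bond and one sp³ carbon; a six-membered carbon ring with three alternating C=C double bonds, fused to a five-membered ring containing one N–H nitrogen and two C=C double bonds; an eight-membered carbon ring with four alternating C=C double bonds.
The fused 6/5-membered bicyclic (with one sulfur) is a single π system with 9 sp² atoms and 10 π electrons from ring double bonds plus a heteroatom lone pair. 10 = 4(2)+2, so the system is aromatic and both rings count as aromatic (benzothiophene).
The 6-membered ring has a continuous p-orbital overlap around the ring; 3 ring double bonds give 6 π electrons. Since 6 = 4n+2 (n=1), it is aromatic (benzene ring).
The 5-membered ring has one sp³ carbon, so it is not fully conjugated — not aromatic (cyclopentene ring).
The fused 6/5-membered bicyclic (with one N–H) is a single π system with 9 sp² atoms and 10 π electrons from ring double bonds plus a heteroatom lone pair. 10 = 4(2)+2, so the system is aromatic and both rings count as aromatic (indole).
The 8-membered ring has only sp² ring atoms; a planar conformation would have a fully conjugated π system of 8 electrons. But 8 = 4(2), which is 4n not 4n+2, so it is not aromatic (cyclooctatetraene) — cyclooctatetraene distorts into a non-planar tub to avoid antiaromaticity.
5 of the 7 rings are aromatic. Total: 5.

5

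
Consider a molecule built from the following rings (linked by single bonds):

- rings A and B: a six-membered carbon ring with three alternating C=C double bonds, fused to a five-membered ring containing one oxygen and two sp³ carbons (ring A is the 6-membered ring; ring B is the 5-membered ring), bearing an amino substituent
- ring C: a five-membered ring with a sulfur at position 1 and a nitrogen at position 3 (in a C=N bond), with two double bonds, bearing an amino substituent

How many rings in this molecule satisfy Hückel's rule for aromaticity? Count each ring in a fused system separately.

Ring A is fully conjugated (every ring atom contributes a p orbital); 3 ring double bonds give 6 π electrons. 6 = 4(1)+2, so ring A is aromatic (benzene ring).
Ring B has two sp³ carbons, so it is not fully conjugated — not aromatic (oxolane ring).
Ring C has a continuous p-orbital overlap around the ring; 2 ring double bonds (4 π electrons) plus a heteroatom lone pair (2) give 6 π electrons. That satisfies 4n+2 with n=1, so ring C is aromatic (thiazole).
Aromatic: A, C. Total: 2.

2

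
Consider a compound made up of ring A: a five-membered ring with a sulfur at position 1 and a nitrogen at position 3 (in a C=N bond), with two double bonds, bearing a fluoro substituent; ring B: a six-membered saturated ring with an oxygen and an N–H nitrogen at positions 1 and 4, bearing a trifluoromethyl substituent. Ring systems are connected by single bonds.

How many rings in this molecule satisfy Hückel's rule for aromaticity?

1

Ring A is planar and fully conjugated; 2 ring double bonds (4 π electrons) plus a heteroatom lone pair (2) give 6 π electrons. Since 6 = 4n+2 (n=1), ring A is aromatic (thiazole).
Ring B has only sp³ atoms, so it is not fully conjugated — not aromatic (morpholine).
Aromatic: A. Total: 1.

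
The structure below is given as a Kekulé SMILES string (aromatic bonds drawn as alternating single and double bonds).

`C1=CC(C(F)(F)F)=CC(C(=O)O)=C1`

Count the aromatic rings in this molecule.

The SMILES encodes a six-membered carbon ring with three alternating C=C double bonds.
The 6-membered ring is planar and fully conjugated; 3 ring double bonds give 6 π electrons. 6 = 4(1)+2, so it is aromatic (benzene).

1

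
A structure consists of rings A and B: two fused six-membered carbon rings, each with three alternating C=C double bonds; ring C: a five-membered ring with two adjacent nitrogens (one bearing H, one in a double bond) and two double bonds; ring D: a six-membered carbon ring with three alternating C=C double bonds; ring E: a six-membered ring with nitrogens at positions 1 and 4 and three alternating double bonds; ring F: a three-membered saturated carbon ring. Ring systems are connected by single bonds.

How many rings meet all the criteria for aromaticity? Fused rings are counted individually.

Rings A and B form a fused bicyclic system with 10 sp² atoms and 10 π electrons from ring double bonds. 10 = 4(2)+2, so the system is aromatic and both rings count as aromatic (naphthalene).
Ring C is fully conjugated (every ring atom contributes a p orbital); 2 ring double bonds (4 π electrons) plus a heteroatom lone pair (2) give 6 π electrons. Since 6 = 4n+2 (n=1), ring C is aromatic (pyrazole).
Ring D has a continuous p-orbital overlap around the ring; 3 ring double bonds give 6 π electrons. Since 6 = 4n+2 (n=1), ring D is aromatic (benzene).
Ring E is planar and fully conjugated; 3 ring double bonds give 6 π electrons. That satisfies 4n+2 with n=1, so ring E is aromatic (pyrazine).
Ring F has only sp³ atoms, so it is not fully conjugated — not aromatic (cyclopropane).
Aromatic: A, B, C, D, E. Total: 5.

5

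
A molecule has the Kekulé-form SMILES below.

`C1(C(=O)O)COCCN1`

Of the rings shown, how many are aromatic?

0

The SMILES encodes a six-membered saturated ring with an oxygen and an N–H nitrogen at positions 1 and 4.
The 6-membered ring with one oxygen and one N–H (1,4) has only sp³ atoms, so it is not fully conjugated — not aromatic (morpholine).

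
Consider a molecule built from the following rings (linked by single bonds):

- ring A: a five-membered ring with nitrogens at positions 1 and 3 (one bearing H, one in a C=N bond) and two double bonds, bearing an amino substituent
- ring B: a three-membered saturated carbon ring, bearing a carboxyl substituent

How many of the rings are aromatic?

1

Ring A is planar and fully conjugated; 2 ring double bonds (4 π electrons) plus a heteroatom lone pair (2) give 6 π electrons. That satisfies 4n+2 with n=1, so ring A is aromatic (imidazole).
Ring B has only sp³ atoms, so it is not fully conjugated — not aromatic (cyclopropane).
Aromatic: A. Total: 1.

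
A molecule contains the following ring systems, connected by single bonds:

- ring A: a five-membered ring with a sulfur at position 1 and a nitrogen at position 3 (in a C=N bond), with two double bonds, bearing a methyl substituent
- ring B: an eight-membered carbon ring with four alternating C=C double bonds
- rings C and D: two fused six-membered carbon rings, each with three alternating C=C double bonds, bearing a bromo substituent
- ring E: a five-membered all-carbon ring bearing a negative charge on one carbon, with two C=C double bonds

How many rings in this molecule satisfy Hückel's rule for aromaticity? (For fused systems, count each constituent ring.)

4

Ring A is fully conjugated (every ring atom contributes a p orbital); 2 ring double bonds (4 π electrons) plus a heteroatom lone pair (2) give 6 π electrons. Since 6 = 4n+2 (n=1), ring A is aromatic (thiazole).
Ring B has only sp² ring atoms; a planar conformation would have a fully conjugated π system of 8 electrons. But 8 = 4(2), which is 4n not 4n+2, so ring B is not aromatic (cyclooctatetraene) — cyclooctatetraene distorts into a non-planar tub to avoid antiaromaticity.
Rings C and D form a fused bicyclic system with 10 sp² atoms and 10 π electrons from ring double bonds. 10 = 4(2)+2, so the system is aromatic and both rings count as aromatic (naphthalene).
Ring E is planar and fully conjugated; 2 ring double bonds (4 π electrons) plus the carbanion lone pair (2) give 6 π electrons. That satisfies 4n+2 with n=1, so ring E is aromatic (cyclopentadienyl anion).
Aromatic: A, C, D, E. Total: 4.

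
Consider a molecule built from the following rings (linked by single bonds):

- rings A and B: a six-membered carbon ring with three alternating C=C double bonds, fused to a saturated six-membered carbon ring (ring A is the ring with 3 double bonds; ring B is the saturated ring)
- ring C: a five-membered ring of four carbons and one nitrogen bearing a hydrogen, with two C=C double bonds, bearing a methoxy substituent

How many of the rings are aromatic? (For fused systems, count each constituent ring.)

2

Ring A has a continuous p-orbital overlap around the ring; 3 ring double bonds give 6 π electrons. 6 = 4(1)+2, so ring A is aromatic (benzene ring).
Ring B has four sp³ carbons, so it is not fully conjugated — not aromatic (cyclohexane ring).
Ring C has a continuous p-orbital overlap around the ring; 2 ring double bonds (4 π electrons) plus a heteroatom lone pair (2) give 6 π electrons. 6 = 4(1)+2, so ring C is aromatic (pyrrole).
Aromatic: A, C. Total: 2.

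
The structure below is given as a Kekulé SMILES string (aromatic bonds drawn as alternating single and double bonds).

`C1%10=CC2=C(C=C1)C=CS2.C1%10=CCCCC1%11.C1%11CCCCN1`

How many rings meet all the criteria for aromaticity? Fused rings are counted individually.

The SMILES encodes a six-membered carbon ring with three alternating C=C double bonds, fused to a five-membered ring containing one sulfur and two C=C double bonds; a six-membered carbon ring with one C=C double bond; a six-membered saturated ring of five carbons and one N–H nitrogen.
The fused 6/5-membered bicyclic (with one sulfur) is a single π system with 9 sp² atoms and 10 π electrons from ring double bonds plus a heteroatom lone pair. 10 = 4(2)+2, so the system is aromatic and both rings count as aromatic (benzothiophene).
The 6-membered ring has four sp³ carbons, so it is not fully conjugated — not aromatic (cyclohexene).
The 6-membered ring with one N–H has only sp³ atoms, so it is not fully conjugated — not aromatic (piperidine).
2 of the 4 rings are aromatic. Total: 2.

2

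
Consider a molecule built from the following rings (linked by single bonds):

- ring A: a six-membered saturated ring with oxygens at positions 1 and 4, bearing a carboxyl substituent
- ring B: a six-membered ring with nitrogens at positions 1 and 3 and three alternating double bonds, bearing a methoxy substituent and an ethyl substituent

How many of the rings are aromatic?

1

Ring A has only sp³ atoms, so it is not fully conjugated — not aromatic (1,4-dioxane).
Ring B has a continuous p-orbital overlap around the ring; 3 ring double bonds give 6 π electrons. Since 6 = 4n+2 (n=1), ring B is aromatic (pyrimidine).
Aromatic: B. Total: 1.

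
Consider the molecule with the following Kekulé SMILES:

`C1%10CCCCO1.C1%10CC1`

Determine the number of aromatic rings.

The SMILES encodes a six-membered saturated ring of five carbons and one oxygen; a three-membered saturated carbon ring.
The 6-membered ring with one oxygen has only sp³ atoms, so it is not fully conjugated — not aromatic (tetrahydropyran).
The 3-membered ring has only sp³ atoms, so it is not fully conjugated — not aromatic (cyclopropane).
None of the rings are aromatic. Total: 0.

0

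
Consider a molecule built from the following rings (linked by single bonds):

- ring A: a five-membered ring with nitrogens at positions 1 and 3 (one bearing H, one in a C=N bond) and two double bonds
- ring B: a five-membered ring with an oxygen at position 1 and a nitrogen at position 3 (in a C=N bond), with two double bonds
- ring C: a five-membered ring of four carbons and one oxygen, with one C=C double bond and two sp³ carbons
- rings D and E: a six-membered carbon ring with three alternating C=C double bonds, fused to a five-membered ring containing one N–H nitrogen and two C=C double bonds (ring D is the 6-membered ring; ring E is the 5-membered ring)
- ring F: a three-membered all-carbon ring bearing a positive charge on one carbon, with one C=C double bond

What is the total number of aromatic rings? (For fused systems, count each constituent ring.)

Ring A is planar and fully conjugated; 2 ring double bonds (4 π electrons) plus a heteroatom lone pair (2) give 6 π electrons. Since 6 = 4n+2 (n=1), ring A is aromatic (imidazole).
Ring B is planar and fully conjugated; 2 ring double bonds (4 π electrons) plus a heteroatom lone pair (2) give 6 π electrons. Since 6 = 4n+2 (n=1), ring B is aromatic (oxazole).
Ring C has two sp³ carbons, so it is not fully conjugated — not aromatic (2,3-dihydrofuran).
Rings D and E form a fused bicyclic system (with one N–H) with 9 sp² atoms and 10 π electrons from ring double bonds plus a heteroatom lone pair. 10 = 4(2)+2, so the system is aromatic and both rings count as aromatic (indole).
Ring F is planar and fully conjugated; 1 ring double bond (2 π electrons) plus the carbocation's empty p orbital (0, but keeps the ring conjugated) give 2 π electrons. That satisfies 4n+2 with n=0, so ring F is aromatic (cyclopropenyl cation).
Aromatic: A, B, D, E, F. Total: 5.

5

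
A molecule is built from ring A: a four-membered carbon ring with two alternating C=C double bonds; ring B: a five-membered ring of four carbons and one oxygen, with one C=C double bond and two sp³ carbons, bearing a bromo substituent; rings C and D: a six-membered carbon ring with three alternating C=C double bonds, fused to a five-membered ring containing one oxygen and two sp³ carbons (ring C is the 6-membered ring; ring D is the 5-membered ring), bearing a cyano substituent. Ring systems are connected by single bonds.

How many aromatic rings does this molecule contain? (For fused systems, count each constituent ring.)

Ring A has only sp² ring atoms; a planar conformation would have a fully conjugated π system of 4 electrons. But 4 = 4(1), which is 4n not 4n+2, so ring A is not aromatic (cyclobutadiene) — cyclobutadiene is antiaromatic and distorts to a rectangle.
Ring B has two sp³ carbons, so it is not fully conjugated — not aromatic (2,3-dihydrofuran).
Ring C is fully conjugated (every ring atom contributes a p orbital); 3 ring double bonds give 6 π electrons. Since 6 = 4n+2 (n=1), ring C is aromatic (benzene ring).
Ring D has two sp³ carbons, so it is not fully conjugated — not aromatic (oxolane ring).
Aromatic: C. Total: 1.

1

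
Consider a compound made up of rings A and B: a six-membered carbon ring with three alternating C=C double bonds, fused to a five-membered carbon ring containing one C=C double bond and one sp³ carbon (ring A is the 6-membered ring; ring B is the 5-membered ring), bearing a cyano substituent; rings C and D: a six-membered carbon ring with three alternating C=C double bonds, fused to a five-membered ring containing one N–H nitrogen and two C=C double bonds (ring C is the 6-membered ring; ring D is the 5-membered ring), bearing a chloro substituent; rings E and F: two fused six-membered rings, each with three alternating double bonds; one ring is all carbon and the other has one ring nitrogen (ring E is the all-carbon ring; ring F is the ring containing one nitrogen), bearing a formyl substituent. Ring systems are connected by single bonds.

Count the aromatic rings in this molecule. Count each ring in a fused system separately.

5

Ring A has a continuous p-orbital overlap around the ring; 3 ring double bonds give 6 π electrons. Since 6 = 4n+2 (n=1), ring A is aromatic (benzene ring).
Ring B has one sp³ carbon, so it is not fully conjugated — not aromatic (cyclopentene ring).
Rings C and D form a fused bicyclic system (with one N–H) with 9 sp² atoms and 10 π electrons from ring double bonds plus a heteroatom lone pair. 10 = 4(2)+2, so the system is aromatic and both rings count as aromatic (indole).
Rings E and F form a fused bicyclic system (with one nitrogen) with 10 sp² atoms and 10 π electrons from ring double bonds. 10 = 4(2)+2, so the system is aromatic and both rings count as aromatic (quinoline).
Aromatic: A, C, D, E, F. Total: 5.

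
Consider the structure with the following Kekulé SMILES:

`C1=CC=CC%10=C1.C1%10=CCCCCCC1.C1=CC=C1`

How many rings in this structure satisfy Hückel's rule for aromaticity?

1

The SMILES encodes a six-membered carbon ring with three alternating C=C double bonds; an eight-membered carbon ring with one C=C double bond; a four-membered carbon ring with two alternating C=C double bonds.
The 6-membered ring has a continuous p-orbital overlap around the ring; 3 ring double bonds give 6 π electrons. Since 6 = 4n+2 (n=1), it is aromatic (benzene).
The 8-membered ring has six sp³ carbons, so it is not fully conjugated — not aromatic (cyclooctene).
The 4-membered ring has only sp² ring atoms; a planar conformation would have a fully conjugated π system of 4 electrons. But 4 = 4(1), which is 4n not 4n+2, so it is not aromatic (cyclobutadiene) — cyclobutadiene is antiaromatic and distorts to a rectangle.
1 of the 3 rings is aromatic. Total: 1.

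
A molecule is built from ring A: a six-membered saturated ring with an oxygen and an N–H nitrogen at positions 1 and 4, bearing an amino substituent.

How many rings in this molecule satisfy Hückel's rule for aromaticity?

0

Ring A has only sp³ atoms, so it is not fully conjugated — not aromatic (morpholine).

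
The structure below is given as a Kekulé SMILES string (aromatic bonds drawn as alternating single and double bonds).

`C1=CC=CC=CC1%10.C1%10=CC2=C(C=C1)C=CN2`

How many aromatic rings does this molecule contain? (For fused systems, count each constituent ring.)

2

The SMILES encodes a seven-membered carbon ring with three C=C double bonds and one sp³ carbon; a six-membered carbon ring with three alternating C=C double bonds, fused to a five-membered ring containing one N–H nitrogen and two C=C double bonds.
The 7-membered ring has one sp³ carbon, so it is not fully conjugated — not aromatic (cycloheptatriene).
The fused 6/5-membered bicyclic (with one N–H) is a single π system with 9 sp² atoms and 10 π electrons from ring double bonds plus a heteroatom lone pair. 10 = 4(2)+2, so the system is aromatic and both rings count as aromatic (indole).
2 of the 3 rings are aromatic. Total: 2.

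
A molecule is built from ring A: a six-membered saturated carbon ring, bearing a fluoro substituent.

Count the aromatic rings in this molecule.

0

Ring A has only sp³ atoms, so it is not fully conjugated — not aromatic (cyclohexane).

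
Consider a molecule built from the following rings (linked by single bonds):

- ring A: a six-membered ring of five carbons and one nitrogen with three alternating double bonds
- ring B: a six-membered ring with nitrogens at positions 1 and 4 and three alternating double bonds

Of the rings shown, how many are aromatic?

Ring A is planar and fully conjugated; 3 ring double bonds give 6 π electrons. That satisfies 4n+2 with n=1, so ring A is aromatic (pyridine).
Ring B is fully conjugated (every ring atom contributes a p orbital); 3 ring double bonds give 6 π electrons. 6 = 4(1)+2, so ring B is aromatic (pyrazine).
Aromatic: A, B. Total: 2.

2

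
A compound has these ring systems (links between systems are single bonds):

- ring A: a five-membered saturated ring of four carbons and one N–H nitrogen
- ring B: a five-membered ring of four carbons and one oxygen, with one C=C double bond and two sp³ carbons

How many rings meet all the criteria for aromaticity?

Ring A has only sp³ atoms, so it is not fully conjugated — not aromatic (pyrrolidine).
Ring B has two sp³ carbons, so it is not fully conjugated — not aromatic (2,3-dihydrofuran).
No ring is aromatic. Total: 0.

0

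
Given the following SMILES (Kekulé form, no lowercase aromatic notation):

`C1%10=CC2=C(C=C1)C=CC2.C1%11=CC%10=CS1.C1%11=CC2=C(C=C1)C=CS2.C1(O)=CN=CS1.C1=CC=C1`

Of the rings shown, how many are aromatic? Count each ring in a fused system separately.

The SMILES encodes a six-membered carbon ring with three alternating C=C double bonds, fused to a five-membered carbon ring containing one C=C double bond and one sp³ carbon; a five-membered ring of four carbons and one sulfur, with two C=C double bonds; a six-membered carbon ring with three alternating C=C double bonds, fused to a five-membered ring containing one sulfur and two C=C double bonds; a five-membered ring with a sulfur at position 1 and a nitrogen at position 3 (in a C=N bond), with two double bonds; a four-membered carbon ring with two alternating C=C double bonds.
The 6-membered ring is fully conjugated (every ring atom contributes a p orbital); 3 ring double bonds give 6 π electrons. 6 = 4(1)+2, so it is aromatic (benzene ring).
The 5-membered ring has one sp³ carbon, so it is not fully conjugated — not aromatic (cyclopentene ring).
The 5-membered ring with one sulfur is fully conjugated (every ring atom contributes a p orbital); 2 ring double bonds (4 π electrons) plus a heteroatom lone pair (2) give 6 π electrons. 6 = 4(1)+2, so it is aromatic (thiophene).
The fused 6/5-membered bicyclic (with one sulfur) is a single π system with 9 sp² atoms and 10 π electrons from ring double bonds plus a heteroatom lone pair. 10 = 4(2)+2, so the system is aromatic and both rings count as aromatic (benzothiophene).
The 5-membered ring with one sulfur and one =N– is fully conjugated (every ring atom contributes a p orbital); 2 ring double bonds (4 π electrons) plus a heteroatom lone pair (2) give 6 π electrons. Since 6 = 4n+2 (n=1), it is aromatic (thiazole).
The 4-membered ring has only sp² ring atoms; a planar conformation would have a fully conjugated π system of 4 electrons. But 4 = 4(1), which is 4n not 4n+2, so it is not aromatic (cyclobutadiene) — cyclobutadiene is antiaromatic and distorts to a rectangle.
5 of the 7 rings are aromatic. Total: 5.

5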